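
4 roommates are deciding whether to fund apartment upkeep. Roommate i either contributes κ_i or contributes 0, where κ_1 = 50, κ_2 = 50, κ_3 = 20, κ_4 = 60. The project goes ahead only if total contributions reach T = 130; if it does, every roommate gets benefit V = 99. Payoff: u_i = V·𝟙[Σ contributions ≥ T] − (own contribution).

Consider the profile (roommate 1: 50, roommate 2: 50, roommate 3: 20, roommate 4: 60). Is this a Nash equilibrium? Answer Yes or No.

No

Total = 180 ≥ 130: provided.
Roommate 1 (pledges 50, payoff 49): dropping to 0 → total 130, payoff 99. Profitable deviation.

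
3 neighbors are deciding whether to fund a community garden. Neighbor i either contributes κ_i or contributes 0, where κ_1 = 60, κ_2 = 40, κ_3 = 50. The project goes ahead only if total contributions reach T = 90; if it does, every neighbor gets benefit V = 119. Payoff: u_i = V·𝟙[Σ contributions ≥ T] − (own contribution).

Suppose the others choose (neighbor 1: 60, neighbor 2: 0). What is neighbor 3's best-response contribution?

Others' total = 60. Contributing 50 brings total to 110 ≥ 90: gain V − κ_3 = 69.
Best response: 50.

50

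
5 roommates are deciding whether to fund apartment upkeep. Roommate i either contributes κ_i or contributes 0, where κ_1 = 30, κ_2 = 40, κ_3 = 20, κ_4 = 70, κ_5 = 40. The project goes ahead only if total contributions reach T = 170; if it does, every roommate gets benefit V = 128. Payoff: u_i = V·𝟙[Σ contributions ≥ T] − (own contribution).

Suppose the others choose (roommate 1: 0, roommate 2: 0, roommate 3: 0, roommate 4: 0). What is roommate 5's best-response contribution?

0

Others' total = 0. Even contributing 40 gives 40 < 170: no benefit either way.
Best response: 0.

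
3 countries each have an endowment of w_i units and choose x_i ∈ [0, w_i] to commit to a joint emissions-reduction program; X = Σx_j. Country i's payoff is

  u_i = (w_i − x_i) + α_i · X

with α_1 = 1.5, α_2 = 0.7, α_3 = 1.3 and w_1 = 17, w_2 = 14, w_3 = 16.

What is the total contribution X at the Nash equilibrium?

33

∂u_i/∂x_i = α_i − 1, so country i contributes w_i if α_i > 1, else 0.
α_i > 1 for i ∈ {1, 3}; NE contributions (17, 0, 16), X = 33.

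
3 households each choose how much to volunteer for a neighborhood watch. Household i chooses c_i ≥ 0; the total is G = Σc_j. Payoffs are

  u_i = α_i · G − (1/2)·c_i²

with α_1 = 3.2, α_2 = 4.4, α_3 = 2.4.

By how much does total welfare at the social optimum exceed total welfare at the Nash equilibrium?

Household i's FOC: ∂u_i/∂c_i = α_i − c_i = 0, so c_i* = α_i.
NE contributions = (3.2, 4.4, 2.4); G = 10.
W^NE = (Σα)·G − ½Σα_i² = 10² − ½·35.36 = 82.32.
Planner sets c_i = Σα_j = 10 for every i, so G^SO = 3·10 = 30.
W^SO = (Σα)·G^SO − ½·3·(Σα)² = (3/2)·10² = 150.
Deadweight loss = W^SO − W^NE = 67.68.

67.68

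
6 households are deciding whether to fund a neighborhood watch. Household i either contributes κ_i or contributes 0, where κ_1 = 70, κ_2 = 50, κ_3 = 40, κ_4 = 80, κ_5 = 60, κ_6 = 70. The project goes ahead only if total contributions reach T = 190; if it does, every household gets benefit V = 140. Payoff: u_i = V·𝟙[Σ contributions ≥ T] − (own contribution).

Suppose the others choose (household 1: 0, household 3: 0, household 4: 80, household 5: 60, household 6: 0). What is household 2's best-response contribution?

50

Others' total = 140. Contributing 50 brings total to 190 ≥ 190: gain V − κ_2 = 90.
Best response: 50.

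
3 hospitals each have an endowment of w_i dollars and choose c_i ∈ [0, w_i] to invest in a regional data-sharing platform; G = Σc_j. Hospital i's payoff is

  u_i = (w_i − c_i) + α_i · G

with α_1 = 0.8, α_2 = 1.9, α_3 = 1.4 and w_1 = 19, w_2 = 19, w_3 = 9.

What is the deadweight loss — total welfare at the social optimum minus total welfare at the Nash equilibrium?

∂u_i/∂c_i = α_i − 1, so hospital i contributes w_i if α_i > 1, else 0.
α_i > 1 for i ∈ {2, 3}; NE contributions (0, 19, 9), G = 28.
W^NE = Σw_i − G^NE + (Σα_i)·G^NE = 47 + 3.1·28 = 133.8.
Planner: ∂(Σu_j)/∂c_i = Σα_j − 1 = 3.1 > 0, so everyone contributes w_i; G^SO = 47, W^SO = 47 + 3.1·47 = 192.7.
Deadweight loss = 58.9.

58.9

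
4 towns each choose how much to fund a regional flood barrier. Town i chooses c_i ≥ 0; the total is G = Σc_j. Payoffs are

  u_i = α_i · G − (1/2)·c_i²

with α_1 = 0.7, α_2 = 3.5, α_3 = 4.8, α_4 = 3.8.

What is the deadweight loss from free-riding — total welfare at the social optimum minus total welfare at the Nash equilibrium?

Town i's FOC: ∂u_i/∂c_i = α_i − c_i = 0, so c_i* = α_i.
NE contributions = (0.7, 3.5, 4.8, 3.8); G = 12.8.
W^NE = (Σα)·G − ½Σα_i² = 12.8² − ½·50.22 = 138.73.
Planner sets c_i = Σα_j = 12.8 for every i, so G^SO = 4·12.8 = 51.2.
W^SO = (Σα)·G^SO − ½·4·(Σα)² = (4/2)·12.8² = 327.68.
Deadweight loss = W^SO − W^NE = 188.95.

188.95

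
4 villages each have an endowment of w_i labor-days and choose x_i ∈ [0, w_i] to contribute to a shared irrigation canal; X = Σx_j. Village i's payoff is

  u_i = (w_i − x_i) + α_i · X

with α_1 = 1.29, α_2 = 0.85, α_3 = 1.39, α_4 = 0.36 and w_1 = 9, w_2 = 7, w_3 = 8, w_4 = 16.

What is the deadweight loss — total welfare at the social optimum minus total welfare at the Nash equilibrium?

∂u_i/∂x_i = α_i − 1, so village i contributes w_i if α_i > 1, else 0.
α_i > 1 for i ∈ {1, 3}; NE contributions (9, 0, 8, 0), X = 17.
W^NE = Σw_i − X^NE + (Σα_i)·X^NE = 40 + 2.89·17 = 89.13.
Planner: ∂(Σu_j)/∂x_i = Σα_j − 1 = 2.89 > 0, so everyone contributes w_i; X^SO = 40, W^SO = 40 + 2.89·40 = 155.6.
Deadweight loss = 66.47.

66.47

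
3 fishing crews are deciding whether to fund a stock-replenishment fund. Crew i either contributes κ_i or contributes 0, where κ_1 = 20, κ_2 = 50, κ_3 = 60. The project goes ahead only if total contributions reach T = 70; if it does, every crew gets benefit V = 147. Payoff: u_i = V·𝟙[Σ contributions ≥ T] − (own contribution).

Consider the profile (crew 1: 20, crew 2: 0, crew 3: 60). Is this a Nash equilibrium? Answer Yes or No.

Yes

Total = 80 ≥ 70: provided.
Crew 1 (pledges 20, payoff 127): dropping to 0 → total 60, payoff 0. No gain.
Crew 2 (pledges 0, payoff 147): pledging 50 → total 130, payoff 97. No gain.
Crew 3 (pledges 60, payoff 87): dropping to 0 → total 20, payoff 0. No gain.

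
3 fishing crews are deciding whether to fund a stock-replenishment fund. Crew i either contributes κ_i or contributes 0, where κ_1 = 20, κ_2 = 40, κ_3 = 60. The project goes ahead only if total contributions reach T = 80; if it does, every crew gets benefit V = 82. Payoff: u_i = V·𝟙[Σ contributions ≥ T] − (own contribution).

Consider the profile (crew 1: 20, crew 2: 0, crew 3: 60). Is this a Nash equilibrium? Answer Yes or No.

Yes

Total = 80 ≥ 80: provided.
Crew 1 (pledges 20, payoff 62): dropping to 0 → total 60, payoff 0. No gain.
Crew 2 (pledges 0, payoff 82): pledging 40 → total 120, payoff 42. No gain.
Crew 3 (pledges 60, payoff 22): dropping to 0 → total 20, payoff 0. No gain.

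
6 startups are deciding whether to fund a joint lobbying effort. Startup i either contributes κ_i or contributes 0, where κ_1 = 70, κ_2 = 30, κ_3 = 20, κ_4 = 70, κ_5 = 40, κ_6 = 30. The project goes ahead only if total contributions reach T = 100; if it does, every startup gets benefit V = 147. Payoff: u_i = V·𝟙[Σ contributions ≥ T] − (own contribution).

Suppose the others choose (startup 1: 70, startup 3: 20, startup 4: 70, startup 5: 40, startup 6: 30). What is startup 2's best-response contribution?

0

Others' total = 230 ≥ 100; contributing adds cost 30 for no extra benefit.
Best response: 0.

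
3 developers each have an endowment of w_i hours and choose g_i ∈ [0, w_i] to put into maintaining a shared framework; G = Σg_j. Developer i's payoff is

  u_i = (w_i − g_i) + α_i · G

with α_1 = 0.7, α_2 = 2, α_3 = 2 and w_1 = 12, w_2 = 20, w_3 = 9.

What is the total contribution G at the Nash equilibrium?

∂u_i/∂g_i = α_i − 1, so developer i contributes w_i if α_i > 1, else 0.
α_i > 1 for i ∈ {2, 3}; NE contributions (0, 20, 9), G = 29.

29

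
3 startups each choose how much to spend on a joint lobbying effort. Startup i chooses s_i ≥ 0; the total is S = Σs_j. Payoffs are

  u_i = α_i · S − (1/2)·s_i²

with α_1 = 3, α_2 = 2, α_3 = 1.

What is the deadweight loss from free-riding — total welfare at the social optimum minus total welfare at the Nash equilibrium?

Startup i's FOC: ∂u_i/∂s_i = α_i − s_i = 0, so s_i* = α_i.
NE contributions = (3, 2, 1); S = 6.
W^NE = (Σα)·S − ½Σα_i² = 6² − ½·14 = 29.
Planner sets s_i = Σα_j = 6 for every i, so S^SO = 3·6 = 18.
W^SO = (Σα)·S^SO − ½·3·(Σα)² = (3/2)·6² = 54.
Deadweight loss = W^SO − W^NE = 25.

25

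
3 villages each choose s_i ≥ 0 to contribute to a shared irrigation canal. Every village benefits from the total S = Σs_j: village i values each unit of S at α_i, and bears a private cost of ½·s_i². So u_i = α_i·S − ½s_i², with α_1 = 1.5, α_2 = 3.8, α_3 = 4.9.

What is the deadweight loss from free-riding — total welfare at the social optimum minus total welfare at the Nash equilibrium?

Village i's FOC: ∂u_i/∂s_i = α_i − s_i = 0, so s_i* = α_i.
NE contributions = (1.5, 3.8, 4.9); S = 10.2.
W^NE = (Σα)·S − ½Σα_i² = 10.2² − ½·40.7 = 83.69.
Planner sets s_i = Σα_j = 10.2 for every i, so S^SO = 3·10.2 = 30.6.
W^SO = (Σα)·S^SO − ½·3·(Σα)² = (3/2)·10.2² = 156.06.
Deadweight loss = W^SO − W^NE = 72.37.

72.37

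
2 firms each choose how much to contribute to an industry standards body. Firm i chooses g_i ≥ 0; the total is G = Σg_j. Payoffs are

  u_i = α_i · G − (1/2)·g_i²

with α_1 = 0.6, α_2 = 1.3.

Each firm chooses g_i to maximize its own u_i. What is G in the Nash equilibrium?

Firm i's FOC: ∂u_i/∂g_i = α_i − g_i = 0, so g_i* = α_i.
NE contributions = (0.6, 1.3); G = 1.9.

1.9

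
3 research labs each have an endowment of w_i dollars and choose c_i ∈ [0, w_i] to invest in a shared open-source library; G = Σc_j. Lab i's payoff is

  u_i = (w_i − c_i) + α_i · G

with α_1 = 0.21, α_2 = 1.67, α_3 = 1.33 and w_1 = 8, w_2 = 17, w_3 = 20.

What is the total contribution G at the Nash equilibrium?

∂u_i/∂c_i = α_i − 1, so lab i contributes w_i if α_i > 1, else 0.
α_i > 1 for i ∈ {2, 3}; NE contributions (0, 17, 20), G = 37.

37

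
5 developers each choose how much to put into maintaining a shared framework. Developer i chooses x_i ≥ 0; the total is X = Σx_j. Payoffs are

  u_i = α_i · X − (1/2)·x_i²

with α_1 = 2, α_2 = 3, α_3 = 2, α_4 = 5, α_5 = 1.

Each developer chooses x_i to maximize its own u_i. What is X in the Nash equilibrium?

Developer i's FOC: ∂u_i/∂x_i = α_i − x_i = 0, so x_i* = α_i.
NE contributions = (2, 3, 2, 5, 1); X = 13.

13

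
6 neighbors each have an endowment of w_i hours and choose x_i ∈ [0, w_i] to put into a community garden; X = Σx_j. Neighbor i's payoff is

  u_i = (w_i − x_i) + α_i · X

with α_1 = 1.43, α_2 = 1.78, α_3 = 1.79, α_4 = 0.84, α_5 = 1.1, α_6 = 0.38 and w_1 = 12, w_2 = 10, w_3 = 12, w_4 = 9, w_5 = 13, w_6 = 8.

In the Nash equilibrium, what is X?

47

∂u_i/∂x_i = α_i − 1, so neighbor i contributes w_i if α_i > 1, else 0.
α_i > 1 for i ∈ {1, 2, 3, 5}; NE contributions (12, 10, 12, 0, 13, 0), X = 47.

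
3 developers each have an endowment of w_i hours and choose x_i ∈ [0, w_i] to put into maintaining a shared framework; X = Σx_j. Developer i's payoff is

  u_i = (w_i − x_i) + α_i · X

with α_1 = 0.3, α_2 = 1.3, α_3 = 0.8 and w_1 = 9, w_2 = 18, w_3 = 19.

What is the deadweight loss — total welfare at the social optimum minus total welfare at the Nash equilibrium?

39.2

∂u_i/∂x_i = α_i − 1, so developer i contributes w_i if α_i > 1, else 0.
α_i > 1 for i ∈ {2}; NE contributions (0, 18, 0), X = 18.
W^NE = Σw_i − X^NE + (Σα_i)·X^NE = 46 + 1.4·18 = 71.2.
Planner: ∂(Σu_j)/∂x_i = Σα_j − 1 = 1.4 > 0, so everyone contributes w_i; X^SO = 46, W^SO = 46 + 1.4·46 = 110.4.
Deadweight loss = 39.2.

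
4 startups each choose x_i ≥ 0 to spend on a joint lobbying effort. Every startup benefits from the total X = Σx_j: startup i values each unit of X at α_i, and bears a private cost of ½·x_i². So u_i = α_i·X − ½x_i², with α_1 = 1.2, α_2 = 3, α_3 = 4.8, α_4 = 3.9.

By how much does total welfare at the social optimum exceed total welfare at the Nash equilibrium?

Startup i's FOC: ∂u_i/∂x_i = α_i − x_i = 0, so x_i* = α_i.
NE contributions = (1.2, 3, 4.8, 3.9); X = 12.9.
W^NE = (Σα)·X − ½Σα_i² = 12.9² − ½·48.69 = 142.065.
Planner sets x_i = Σα_j = 12.9 for every i, so X^SO = 4·12.9 = 51.6.
W^SO = (Σα)·X^SO − ½·4·(Σα)² = (4/2)·12.9² = 332.82.
Deadweight loss = W^SO − W^NE = 190.755.

190.755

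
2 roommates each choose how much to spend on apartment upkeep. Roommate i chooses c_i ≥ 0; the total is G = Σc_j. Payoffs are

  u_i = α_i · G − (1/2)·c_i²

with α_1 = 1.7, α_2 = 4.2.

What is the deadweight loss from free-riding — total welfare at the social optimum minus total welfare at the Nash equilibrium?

10.265

Roommate i's FOC: ∂u_i/∂c_i = α_i − c_i = 0, so c_i* = α_i.
NE contributions = (1.7, 4.2); G = 5.9.
W^NE = (Σα)·G − ½Σα_i² = 5.9² − ½·20.53 = 24.545.
Planner sets c_i = Σα_j = 5.9 for every i, so G^SO = 2·5.9 = 11.8.
W^SO = (Σα)·G^SO − ½·2·(Σα)² = (2/2)·5.9² = 34.81.
Deadweight loss = W^SO − W^NE = 10.265.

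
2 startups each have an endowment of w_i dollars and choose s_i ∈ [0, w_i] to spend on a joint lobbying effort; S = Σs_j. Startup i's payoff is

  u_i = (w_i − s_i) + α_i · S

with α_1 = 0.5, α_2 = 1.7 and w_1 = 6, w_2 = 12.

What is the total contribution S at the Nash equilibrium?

∂u_i/∂s_i = α_i − 1, so startup i contributes w_i if α_i > 1, else 0.
α_i > 1 for i ∈ {2}; NE contributions (0, 12), S = 12.

12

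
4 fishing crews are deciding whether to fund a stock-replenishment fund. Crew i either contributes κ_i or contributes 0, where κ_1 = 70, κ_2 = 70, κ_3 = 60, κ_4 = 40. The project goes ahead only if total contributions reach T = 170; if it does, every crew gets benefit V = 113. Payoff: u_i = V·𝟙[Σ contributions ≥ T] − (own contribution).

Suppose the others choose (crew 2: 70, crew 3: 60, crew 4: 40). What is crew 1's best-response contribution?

Others' total = 170 ≥ 170; contributing adds cost 70 for no extra benefit.
Best response: 0.

0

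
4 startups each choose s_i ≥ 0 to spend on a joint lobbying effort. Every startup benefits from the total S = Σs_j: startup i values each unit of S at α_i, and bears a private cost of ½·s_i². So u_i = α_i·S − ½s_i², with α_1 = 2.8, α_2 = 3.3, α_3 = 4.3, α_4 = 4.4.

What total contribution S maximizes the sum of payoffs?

59.2

Planner FOC: ∂(Σu_j)/∂s_i = (Σα_j) − s_i = 0, so s_i^SO = Σα_j = 14.8 for every i; S^SO = 59.2.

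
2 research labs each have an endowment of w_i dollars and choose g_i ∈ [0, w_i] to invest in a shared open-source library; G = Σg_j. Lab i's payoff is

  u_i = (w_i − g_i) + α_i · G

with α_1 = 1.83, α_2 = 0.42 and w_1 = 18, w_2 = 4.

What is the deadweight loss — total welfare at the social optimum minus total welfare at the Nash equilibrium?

5

∂u_i/∂g_i = α_i − 1, so lab i contributes w_i if α_i > 1, else 0.
α_i > 1 for i ∈ {1}; NE contributions (18, 0), G = 18.
W^NE = Σw_i − G^NE + (Σα_i)·G^NE = 22 + 1.25·18 = 44.5.
Planner: ∂(Σu_j)/∂g_i = Σα_j − 1 = 1.25 > 0, so everyone contributes w_i; G^SO = 22, W^SO = 22 + 1.25·22 = 49.5.
Deadweight loss = 5.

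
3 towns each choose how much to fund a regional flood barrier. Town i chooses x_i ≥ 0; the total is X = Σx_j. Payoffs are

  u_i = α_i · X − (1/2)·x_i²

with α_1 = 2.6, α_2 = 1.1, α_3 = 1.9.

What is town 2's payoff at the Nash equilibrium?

Town i's FOC: ∂u_i/∂x_i = α_i − x_i = 0, so x_i* = α_i.
NE contributions = (2.6, 1.1, 1.9); X = 5.6.
u_2 = α_2·X − ½·(x_2)² = 1.1·5.6 − ½·1.1² = 5.555.

5.555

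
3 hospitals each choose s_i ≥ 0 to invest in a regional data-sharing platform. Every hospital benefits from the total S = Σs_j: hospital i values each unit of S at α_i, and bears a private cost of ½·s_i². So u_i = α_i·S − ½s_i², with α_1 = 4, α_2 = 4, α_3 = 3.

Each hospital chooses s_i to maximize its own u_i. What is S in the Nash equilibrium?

11

Hospital i's FOC: ∂u_i/∂s_i = α_i − s_i = 0, so s_i* = α_i.
NE contributions = (4, 4, 3); S = 11.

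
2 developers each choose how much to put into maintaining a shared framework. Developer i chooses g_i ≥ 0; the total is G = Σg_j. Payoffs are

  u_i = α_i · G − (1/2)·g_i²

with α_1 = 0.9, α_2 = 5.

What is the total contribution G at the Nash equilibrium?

5.9

Developer i's FOC: ∂u_i/∂g_i = α_i − g_i = 0, so g_i* = α_i.
NE contributions = (0.9, 5); G = 5.9.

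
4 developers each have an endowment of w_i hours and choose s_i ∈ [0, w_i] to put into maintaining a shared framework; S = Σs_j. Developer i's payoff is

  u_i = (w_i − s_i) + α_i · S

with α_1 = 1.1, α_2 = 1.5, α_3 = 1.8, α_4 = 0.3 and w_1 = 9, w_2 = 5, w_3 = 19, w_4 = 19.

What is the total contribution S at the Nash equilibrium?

∂u_i/∂s_i = α_i − 1, so developer i contributes w_i if α_i > 1, else 0.
α_i > 1 for i ∈ {1, 2, 3}; NE contributions (9, 5, 19, 0), S = 33.

33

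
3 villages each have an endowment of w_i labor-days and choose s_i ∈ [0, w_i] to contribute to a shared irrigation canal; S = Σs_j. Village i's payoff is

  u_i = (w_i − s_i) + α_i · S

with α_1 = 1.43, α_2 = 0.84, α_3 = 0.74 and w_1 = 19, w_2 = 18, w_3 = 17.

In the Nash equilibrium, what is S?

19

∂u_i/∂s_i = α_i − 1, so village i contributes w_i if α_i > 1, else 0.
α_i > 1 for i ∈ {1}; NE contributions (19, 0, 0), S = 19.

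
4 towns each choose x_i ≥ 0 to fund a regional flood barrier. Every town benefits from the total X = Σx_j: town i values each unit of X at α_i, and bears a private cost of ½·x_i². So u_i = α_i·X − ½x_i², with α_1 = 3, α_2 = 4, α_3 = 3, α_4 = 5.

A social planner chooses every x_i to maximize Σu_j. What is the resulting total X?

Planner FOC: ∂(Σu_j)/∂x_i = (Σα_j) − x_i = 0, so x_i^SO = Σα_j = 15 for every i; X^SO = 60.

60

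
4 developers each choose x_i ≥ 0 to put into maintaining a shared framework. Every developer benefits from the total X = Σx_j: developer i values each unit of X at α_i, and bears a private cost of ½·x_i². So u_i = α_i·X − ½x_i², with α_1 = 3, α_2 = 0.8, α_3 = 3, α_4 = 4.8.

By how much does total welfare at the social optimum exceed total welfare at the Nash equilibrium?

Developer i's FOC: ∂u_i/∂x_i = α_i − x_i = 0, so x_i* = α_i.
NE contributions = (3, 0.8, 3, 4.8); X = 11.6.
W^NE = (Σα)·X − ½Σα_i² = 11.6² − ½·41.68 = 113.72.
Planner sets x_i = Σα_j = 11.6 for every i, so X^SO = 4·11.6 = 46.4.
W^SO = (Σα)·X^SO − ½·4·(Σα)² = (4/2)·11.6² = 269.12.
Deadweight loss = W^SO − W^NE = 155.4.

155.4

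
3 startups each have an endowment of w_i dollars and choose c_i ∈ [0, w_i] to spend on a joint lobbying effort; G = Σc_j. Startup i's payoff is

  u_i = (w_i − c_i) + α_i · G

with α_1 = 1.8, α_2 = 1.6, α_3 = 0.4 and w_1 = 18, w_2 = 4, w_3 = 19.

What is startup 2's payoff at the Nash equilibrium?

35.2

∂u_i/∂c_i = α_i − 1, so startup i contributes w_i if α_i > 1, else 0.
α_i > 1 for i ∈ {1, 2}; NE contributions (18, 4, 0), G = 22.
u_2 = (4 − 4) + 1.6·22 = 35.2.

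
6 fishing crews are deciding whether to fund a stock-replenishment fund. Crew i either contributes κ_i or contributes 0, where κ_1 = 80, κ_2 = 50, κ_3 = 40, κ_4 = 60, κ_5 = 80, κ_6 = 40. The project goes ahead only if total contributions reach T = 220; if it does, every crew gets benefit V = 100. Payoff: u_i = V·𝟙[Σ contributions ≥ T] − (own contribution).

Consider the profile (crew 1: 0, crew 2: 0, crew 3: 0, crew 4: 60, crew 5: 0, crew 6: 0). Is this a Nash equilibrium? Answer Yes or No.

Total = 60 < 220: not provided.
Crew 1 (pledges 0, payoff 0): pledging 80 → total 140, payoff -80. No gain.
Crew 2 (pledges 0, payoff 0): pledging 50 → total 110, payoff -50. No gain.
Crew 3 (pledges 0, payoff 0): pledging 40 → total 100, payoff -40. No gain.
Crew 4 (pledges 60, payoff -60): dropping to 0 → total 0, payoff 0. Profitable deviation.

No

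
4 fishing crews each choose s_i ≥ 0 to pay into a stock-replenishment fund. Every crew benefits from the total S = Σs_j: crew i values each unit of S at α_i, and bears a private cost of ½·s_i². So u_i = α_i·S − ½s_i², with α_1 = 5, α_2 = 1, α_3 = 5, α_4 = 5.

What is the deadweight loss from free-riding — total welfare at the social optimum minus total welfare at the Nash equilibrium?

Crew i's FOC: ∂u_i/∂s_i = α_i − s_i = 0, so s_i* = α_i.
NE contributions = (5, 1, 5, 5); S = 16.
W^NE = (Σα)·S − ½Σα_i² = 16² − ½·76 = 218.
Planner sets s_i = Σα_j = 16 for every i, so S^SO = 4·16 = 64.
W^SO = (Σα)·S^SO − ½·4·(Σα)² = (4/2)·16² = 512.
Deadweight loss = W^SO − W^NE = 294.

294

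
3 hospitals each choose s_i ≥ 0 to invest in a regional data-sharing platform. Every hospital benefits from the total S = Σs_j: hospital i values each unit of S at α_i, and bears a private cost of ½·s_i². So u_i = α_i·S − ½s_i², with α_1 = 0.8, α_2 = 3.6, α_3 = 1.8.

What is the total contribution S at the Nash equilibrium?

Hospital i's FOC: ∂u_i/∂s_i = α_i − s_i = 0, so s_i* = α_i.
NE contributions = (0.8, 3.6, 1.8); S = 6.2.

6.2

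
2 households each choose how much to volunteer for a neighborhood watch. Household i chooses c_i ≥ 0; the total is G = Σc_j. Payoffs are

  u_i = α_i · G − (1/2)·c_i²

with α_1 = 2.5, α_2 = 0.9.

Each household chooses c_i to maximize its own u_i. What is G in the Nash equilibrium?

3.4

Household i's FOC: ∂u_i/∂c_i = α_i − c_i = 0, so c_i* = α_i.
NE contributions = (2.5, 0.9); G = 3.4.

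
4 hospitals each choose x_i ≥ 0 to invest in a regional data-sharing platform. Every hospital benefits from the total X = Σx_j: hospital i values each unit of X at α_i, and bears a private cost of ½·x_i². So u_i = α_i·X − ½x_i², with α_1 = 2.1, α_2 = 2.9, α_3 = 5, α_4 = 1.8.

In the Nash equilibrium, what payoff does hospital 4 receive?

19.62

Hospital i's FOC: ∂u_i/∂x_i = α_i − x_i = 0, so x_i* = α_i.
NE contributions = (2.1, 2.9, 5, 1.8); X = 11.8.
u_4 = α_4·X − ½·(x_4)² = 1.8·11.8 − ½·1.8² = 19.62.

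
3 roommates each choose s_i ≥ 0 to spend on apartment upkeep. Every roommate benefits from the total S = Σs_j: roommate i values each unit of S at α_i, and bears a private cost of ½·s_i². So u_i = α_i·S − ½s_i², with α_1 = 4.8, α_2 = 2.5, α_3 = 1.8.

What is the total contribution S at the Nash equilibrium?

9.1

Roommate i's FOC: ∂u_i/∂s_i = α_i − s_i = 0, so s_i* = α_i.
NE contributions = (4.8, 2.5, 1.8); S = 9.1.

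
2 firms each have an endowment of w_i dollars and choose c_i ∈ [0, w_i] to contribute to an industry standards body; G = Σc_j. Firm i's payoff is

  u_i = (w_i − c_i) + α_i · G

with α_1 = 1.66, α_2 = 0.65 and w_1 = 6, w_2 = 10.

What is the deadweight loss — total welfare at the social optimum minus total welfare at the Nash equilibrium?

13.1

∂u_i/∂c_i = α_i − 1, so firm i contributes w_i if α_i > 1, else 0.
α_i > 1 for i ∈ {1}; NE contributions (6, 0), G = 6.
W^NE = Σw_i − G^NE + (Σα_i)·G^NE = 16 + 1.31·6 = 23.86.
Planner: ∂(Σu_j)/∂c_i = Σα_j − 1 = 1.31 > 0, so everyone contributes w_i; G^SO = 16, W^SO = 16 + 1.31·16 = 36.96.
Deadweight loss = 13.1.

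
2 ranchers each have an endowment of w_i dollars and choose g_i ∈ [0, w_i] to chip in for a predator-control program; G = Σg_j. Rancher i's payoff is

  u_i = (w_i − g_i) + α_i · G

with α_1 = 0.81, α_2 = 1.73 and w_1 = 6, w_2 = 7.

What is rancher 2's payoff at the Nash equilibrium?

∂u_i/∂g_i = α_i − 1, so rancher i contributes w_i if α_i > 1, else 0.
α_i > 1 for i ∈ {2}; NE contributions (0, 7), G = 7.
u_2 = (7 − 7) + 1.73·7 = 12.11.

12.11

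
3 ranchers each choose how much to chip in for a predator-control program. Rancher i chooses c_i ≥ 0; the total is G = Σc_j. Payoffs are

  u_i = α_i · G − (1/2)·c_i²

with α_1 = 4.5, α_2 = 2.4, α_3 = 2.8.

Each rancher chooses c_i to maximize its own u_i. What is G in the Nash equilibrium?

Rancher i's FOC: ∂u_i/∂c_i = α_i − c_i = 0, so c_i* = α_i.
NE contributions = (4.5, 2.4, 2.8); G = 9.7.

9.7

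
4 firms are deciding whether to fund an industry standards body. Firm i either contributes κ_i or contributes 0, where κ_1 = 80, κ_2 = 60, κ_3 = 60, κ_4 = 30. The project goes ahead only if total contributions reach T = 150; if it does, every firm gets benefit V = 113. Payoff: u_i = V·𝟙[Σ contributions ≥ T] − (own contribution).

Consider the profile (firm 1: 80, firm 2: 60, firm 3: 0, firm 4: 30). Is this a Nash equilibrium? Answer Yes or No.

Yes

Total = 170 ≥ 150: provided.
Firm 1 (pledges 80, payoff 33): dropping to 0 → total 90, payoff 0. No gain.
Firm 2 (pledges 60, payoff 53): dropping to 0 → total 110, payoff 0. No gain.
Firm 3 (pledges 0, payoff 113): pledging 60 → total 230, payoff 53. No gain.
Firm 4 (pledges 30, payoff 83): dropping to 0 → total 140, payoff 0. No gain.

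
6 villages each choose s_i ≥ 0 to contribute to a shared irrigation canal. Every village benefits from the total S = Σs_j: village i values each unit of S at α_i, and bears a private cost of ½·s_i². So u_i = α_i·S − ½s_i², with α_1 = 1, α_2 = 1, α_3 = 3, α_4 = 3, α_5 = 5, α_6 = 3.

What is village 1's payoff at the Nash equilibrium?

Village i's FOC: ∂u_i/∂s_i = α_i − s_i = 0, so s_i* = α_i.
NE contributions = (1, 1, 3, 3, 5, 3); S = 16.
u_1 = α_1·S − ½·(s_1)² = 1·16 − ½·1² = 15.5.

15.5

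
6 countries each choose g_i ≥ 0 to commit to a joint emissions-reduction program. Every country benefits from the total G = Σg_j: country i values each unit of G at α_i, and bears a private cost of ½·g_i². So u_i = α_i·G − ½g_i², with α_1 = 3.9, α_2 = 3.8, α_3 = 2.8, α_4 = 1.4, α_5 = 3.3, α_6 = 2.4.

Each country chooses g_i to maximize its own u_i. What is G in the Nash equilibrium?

Country i's FOC: ∂u_i/∂g_i = α_i − g_i = 0, so g_i* = α_i.
NE contributions = (3.9, 3.8, 2.8, 1.4, 3.3, 2.4); G = 17.6.

17.6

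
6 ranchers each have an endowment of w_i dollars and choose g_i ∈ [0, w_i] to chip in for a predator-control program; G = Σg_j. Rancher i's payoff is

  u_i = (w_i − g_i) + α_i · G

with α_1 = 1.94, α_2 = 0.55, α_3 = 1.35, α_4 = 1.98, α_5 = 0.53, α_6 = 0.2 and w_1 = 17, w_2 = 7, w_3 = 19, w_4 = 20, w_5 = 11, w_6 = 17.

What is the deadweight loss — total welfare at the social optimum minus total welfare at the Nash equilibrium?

∂u_i/∂g_i = α_i − 1, so rancher i contributes w_i if α_i > 1, else 0.
α_i > 1 for i ∈ {1, 3, 4}; NE contributions (17, 0, 19, 20, 0, 0), G = 56.
W^NE = Σw_i − G^NE + (Σα_i)·G^NE = 91 + 5.55·56 = 401.8.
Planner: ∂(Σu_j)/∂g_i = Σα_j − 1 = 5.55 > 0, so everyone contributes w_i; G^SO = 91, W^SO = 91 + 5.55·91 = 596.05.
Deadweight loss = 194.25.

194.25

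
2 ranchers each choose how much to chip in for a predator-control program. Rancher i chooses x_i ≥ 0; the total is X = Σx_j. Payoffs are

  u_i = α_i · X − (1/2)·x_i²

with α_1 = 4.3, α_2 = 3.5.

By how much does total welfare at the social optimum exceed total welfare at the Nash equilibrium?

15.37

Rancher i's FOC: ∂u_i/∂x_i = α_i − x_i = 0, so x_i* = α_i.
NE contributions = (4.3, 3.5); X = 7.8.
W^NE = (Σα)·X − ½Σα_i² = 7.8² − ½·30.74 = 45.47.
Planner sets x_i = Σα_j = 7.8 for every i, so X^SO = 2·7.8 = 15.6.
W^SO = (Σα)·X^SO − ½·2·(Σα)² = (2/2)·7.8² = 60.84.
Deadweight loss = W^SO − W^NE = 15.37.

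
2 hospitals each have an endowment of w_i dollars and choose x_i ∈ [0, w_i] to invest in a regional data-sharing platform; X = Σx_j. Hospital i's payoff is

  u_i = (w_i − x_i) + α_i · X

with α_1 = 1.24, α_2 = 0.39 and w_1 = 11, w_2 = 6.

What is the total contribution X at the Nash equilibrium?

∂u_i/∂x_i = α_i − 1, so hospital i contributes w_i if α_i > 1, else 0.
α_i > 1 for i ∈ {1}; NE contributions (11, 0), X = 11.

11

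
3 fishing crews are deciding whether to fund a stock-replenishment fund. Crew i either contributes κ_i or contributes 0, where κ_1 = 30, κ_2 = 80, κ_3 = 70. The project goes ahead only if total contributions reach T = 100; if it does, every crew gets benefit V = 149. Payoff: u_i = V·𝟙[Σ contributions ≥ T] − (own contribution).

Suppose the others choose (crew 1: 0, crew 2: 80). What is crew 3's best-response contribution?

70

Others' total = 80. Contributing 70 brings total to 150 ≥ 100: gain V − κ_3 = 79.
Best response: 70.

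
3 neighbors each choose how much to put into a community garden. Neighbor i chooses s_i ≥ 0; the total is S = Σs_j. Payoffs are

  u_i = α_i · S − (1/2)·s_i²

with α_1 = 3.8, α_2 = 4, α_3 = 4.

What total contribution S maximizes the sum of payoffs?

35.4

Planner FOC: ∂(Σu_j)/∂s_i = (Σα_j) − s_i = 0, so s_i^SO = Σα_j = 11.8 for every i; S^SO = 35.4.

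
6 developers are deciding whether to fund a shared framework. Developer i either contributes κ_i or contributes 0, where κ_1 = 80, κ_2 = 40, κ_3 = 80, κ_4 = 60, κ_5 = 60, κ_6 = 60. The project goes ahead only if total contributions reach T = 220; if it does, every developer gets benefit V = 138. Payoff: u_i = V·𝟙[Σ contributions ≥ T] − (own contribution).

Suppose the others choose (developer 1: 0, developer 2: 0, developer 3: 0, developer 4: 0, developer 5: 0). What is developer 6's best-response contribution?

0

Others' total = 0. Even contributing 60 gives 60 < 220: no benefit either way.
Best response: 0.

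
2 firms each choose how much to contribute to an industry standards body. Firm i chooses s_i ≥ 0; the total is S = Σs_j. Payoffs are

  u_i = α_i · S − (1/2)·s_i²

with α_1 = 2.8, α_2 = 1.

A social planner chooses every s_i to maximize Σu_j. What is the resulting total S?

Planner FOC: ∂(Σu_j)/∂s_i = (Σα_j) − s_i = 0, so s_i^SO = Σα_j = 3.8 for every i; S^SO = 7.6.

7.6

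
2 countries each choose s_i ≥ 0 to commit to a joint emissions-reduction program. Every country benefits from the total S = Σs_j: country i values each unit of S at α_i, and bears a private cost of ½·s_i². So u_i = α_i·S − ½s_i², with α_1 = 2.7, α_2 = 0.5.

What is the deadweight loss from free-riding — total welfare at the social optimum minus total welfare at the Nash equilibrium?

3.77

Country i's FOC: ∂u_i/∂s_i = α_i − s_i = 0, so s_i* = α_i.
NE contributions = (2.7, 0.5); S = 3.2.
W^NE = (Σα)·S − ½Σα_i² = 3.2² − ½·7.54 = 6.47.
Planner sets s_i = Σα_j = 3.2 for every i, so S^SO = 2·3.2 = 6.4.
W^SO = (Σα)·S^SO − ½·2·(Σα)² = (2/2)·3.2² = 10.24.
Deadweight loss = W^SO − W^NE = 3.77.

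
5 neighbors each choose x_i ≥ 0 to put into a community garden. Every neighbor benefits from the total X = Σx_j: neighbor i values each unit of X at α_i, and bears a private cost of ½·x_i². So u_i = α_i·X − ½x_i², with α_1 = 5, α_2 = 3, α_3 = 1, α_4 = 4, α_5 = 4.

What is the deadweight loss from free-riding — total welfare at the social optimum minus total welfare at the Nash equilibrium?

Neighbor i's FOC: ∂u_i/∂x_i = α_i − x_i = 0, so x_i* = α_i.
NE contributions = (5, 3, 1, 4, 4); X = 17.
W^NE = (Σα)·X − ½Σα_i² = 17² − ½·67 = 255.5.
Planner sets x_i = Σα_j = 17 for every i, so X^SO = 5·17 = 85.
W^SO = (Σα)·X^SO − ½·5·(Σα)² = (5/2)·17² = 722.5.
Deadweight loss = W^SO − W^NE = 467.

467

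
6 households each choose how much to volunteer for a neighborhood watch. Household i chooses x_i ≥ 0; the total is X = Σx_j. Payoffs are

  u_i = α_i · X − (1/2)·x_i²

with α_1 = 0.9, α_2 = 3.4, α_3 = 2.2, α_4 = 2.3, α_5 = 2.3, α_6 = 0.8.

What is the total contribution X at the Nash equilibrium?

Household i's FOC: ∂u_i/∂x_i = α_i − x_i = 0, so x_i* = α_i.
NE contributions = (0.9, 3.4, 2.2, 2.3, 2.3, 0.8); X = 11.9.

11.9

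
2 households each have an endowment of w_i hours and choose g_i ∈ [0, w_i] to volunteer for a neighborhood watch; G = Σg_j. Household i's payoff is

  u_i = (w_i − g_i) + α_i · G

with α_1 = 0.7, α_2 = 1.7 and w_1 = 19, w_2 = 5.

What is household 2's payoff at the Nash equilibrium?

8.5

∂u_i/∂g_i = α_i − 1, so household i contributes w_i if α_i > 1, else 0.
α_i > 1 for i ∈ {2}; NE contributions (0, 5), G = 5.
u_2 = (5 − 5) + 1.7·5 = 8.5.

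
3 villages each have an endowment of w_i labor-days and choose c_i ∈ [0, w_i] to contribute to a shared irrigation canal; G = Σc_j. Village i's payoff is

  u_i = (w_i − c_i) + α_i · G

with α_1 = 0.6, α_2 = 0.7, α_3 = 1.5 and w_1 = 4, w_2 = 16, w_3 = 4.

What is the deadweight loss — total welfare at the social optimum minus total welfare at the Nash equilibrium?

36

∂u_i/∂c_i = α_i − 1, so village i contributes w_i if α_i > 1, else 0.
α_i > 1 for i ∈ {3}; NE contributions (0, 0, 4), G = 4.
W^NE = Σw_i − G^NE + (Σα_i)·G^NE = 24 + 1.8·4 = 31.2.
Planner: ∂(Σu_j)/∂c_i = Σα_j − 1 = 1.8 > 0, so everyone contributes w_i; G^SO = 24, W^SO = 24 + 1.8·24 = 67.2.
Deadweight loss = 36.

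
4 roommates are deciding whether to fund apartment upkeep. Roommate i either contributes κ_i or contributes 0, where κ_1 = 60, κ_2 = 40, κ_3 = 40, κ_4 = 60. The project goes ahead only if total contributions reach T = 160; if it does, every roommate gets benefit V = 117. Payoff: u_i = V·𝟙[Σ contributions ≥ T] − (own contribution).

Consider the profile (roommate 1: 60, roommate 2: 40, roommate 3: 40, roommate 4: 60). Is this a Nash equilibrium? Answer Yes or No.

Total = 200 ≥ 160: provided.
Roommate 1 (pledges 60, payoff 57): dropping to 0 → total 140, payoff 0. No gain.
Roommate 2 (pledges 40, payoff 77): dropping to 0 → total 160, payoff 117. Profitable deviation.

No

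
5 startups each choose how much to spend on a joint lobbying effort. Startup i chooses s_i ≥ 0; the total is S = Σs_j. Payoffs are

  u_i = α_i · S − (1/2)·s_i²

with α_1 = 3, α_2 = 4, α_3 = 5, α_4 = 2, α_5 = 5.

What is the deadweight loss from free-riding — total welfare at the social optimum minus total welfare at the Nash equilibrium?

Startup i's FOC: ∂u_i/∂s_i = α_i − s_i = 0, so s_i* = α_i.
NE contributions = (3, 4, 5, 2, 5); S = 19.
W^NE = (Σα)·S − ½Σα_i² = 19² − ½·79 = 321.5.
Planner sets s_i = Σα_j = 19 for every i, so S^SO = 5·19 = 95.
W^SO = (Σα)·S^SO − ½·5·(Σα)² = (5/2)·19² = 902.5.
Deadweight loss = W^SO − W^NE = 581.

581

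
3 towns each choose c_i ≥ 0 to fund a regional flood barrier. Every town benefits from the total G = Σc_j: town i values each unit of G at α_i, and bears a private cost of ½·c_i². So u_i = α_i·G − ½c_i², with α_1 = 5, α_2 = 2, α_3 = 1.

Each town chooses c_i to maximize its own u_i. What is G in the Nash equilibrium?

8

Town i's FOC: ∂u_i/∂c_i = α_i − c_i = 0, so c_i* = α_i.
NE contributions = (5, 2, 1); G = 8.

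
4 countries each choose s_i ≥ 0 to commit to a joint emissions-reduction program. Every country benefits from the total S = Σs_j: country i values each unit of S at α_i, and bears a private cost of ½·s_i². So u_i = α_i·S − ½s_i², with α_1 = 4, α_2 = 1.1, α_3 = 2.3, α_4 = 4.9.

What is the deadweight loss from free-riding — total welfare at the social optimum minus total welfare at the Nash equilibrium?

174.545

Country i's FOC: ∂u_i/∂s_i = α_i − s_i = 0, so s_i* = α_i.
NE contributions = (4, 1.1, 2.3, 4.9); S = 12.3.
W^NE = (Σα)·S − ½Σα_i² = 12.3² − ½·46.51 = 128.035.
Planner sets s_i = Σα_j = 12.3 for every i, so S^SO = 4·12.3 = 49.2.
W^SO = (Σα)·S^SO − ½·4·(Σα)² = (4/2)·12.3² = 302.58.
Deadweight loss = W^SO − W^NE = 174.545.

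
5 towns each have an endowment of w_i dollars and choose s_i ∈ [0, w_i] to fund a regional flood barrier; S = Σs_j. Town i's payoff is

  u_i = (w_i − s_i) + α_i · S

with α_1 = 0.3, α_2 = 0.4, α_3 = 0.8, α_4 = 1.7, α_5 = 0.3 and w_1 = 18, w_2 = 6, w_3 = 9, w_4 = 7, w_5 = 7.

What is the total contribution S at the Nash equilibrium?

∂u_i/∂s_i = α_i − 1, so town i contributes w_i if α_i > 1, else 0.
α_i > 1 for i ∈ {4}; NE contributions (0, 0, 0, 7, 0), S = 7.

7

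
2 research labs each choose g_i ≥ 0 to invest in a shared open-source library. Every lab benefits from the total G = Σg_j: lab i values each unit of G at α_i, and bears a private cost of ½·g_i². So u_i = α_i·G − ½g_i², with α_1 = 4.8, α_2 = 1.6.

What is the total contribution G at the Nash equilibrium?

6.4

Lab i's FOC: ∂u_i/∂g_i = α_i − g_i = 0, so g_i* = α_i.
NE contributions = (4.8, 1.6); G = 6.4.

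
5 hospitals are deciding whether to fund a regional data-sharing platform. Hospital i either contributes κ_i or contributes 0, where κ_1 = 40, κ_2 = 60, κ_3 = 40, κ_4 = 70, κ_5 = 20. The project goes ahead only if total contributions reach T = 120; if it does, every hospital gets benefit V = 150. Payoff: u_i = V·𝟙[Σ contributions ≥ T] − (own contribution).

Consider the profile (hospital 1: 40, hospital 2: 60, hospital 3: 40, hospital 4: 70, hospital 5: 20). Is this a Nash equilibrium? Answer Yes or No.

No

Total = 230 ≥ 120: provided.
Hospital 1 (pledges 40, payoff 110): dropping to 0 → total 190, payoff 150. Profitable deviation.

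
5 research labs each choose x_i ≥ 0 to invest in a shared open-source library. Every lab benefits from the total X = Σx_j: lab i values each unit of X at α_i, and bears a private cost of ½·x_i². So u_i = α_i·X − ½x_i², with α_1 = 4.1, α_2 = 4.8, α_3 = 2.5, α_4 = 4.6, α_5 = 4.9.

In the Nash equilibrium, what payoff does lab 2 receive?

Lab i's FOC: ∂u_i/∂x_i = α_i − x_i = 0, so x_i* = α_i.
NE contributions = (4.1, 4.8, 2.5, 4.6, 4.9); X = 20.9.
u_2 = α_2·X − ½·(x_2)² = 4.8·20.9 − ½·4.8² = 88.8.

88.8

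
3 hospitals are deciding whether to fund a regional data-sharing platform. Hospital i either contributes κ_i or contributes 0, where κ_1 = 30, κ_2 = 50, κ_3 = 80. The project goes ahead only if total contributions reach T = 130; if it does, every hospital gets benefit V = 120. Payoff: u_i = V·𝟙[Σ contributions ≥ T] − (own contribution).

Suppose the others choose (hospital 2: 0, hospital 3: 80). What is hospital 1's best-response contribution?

0

Others' total = 80. Even contributing 30 gives 110 < 130: no benefit either way.
Best response: 0.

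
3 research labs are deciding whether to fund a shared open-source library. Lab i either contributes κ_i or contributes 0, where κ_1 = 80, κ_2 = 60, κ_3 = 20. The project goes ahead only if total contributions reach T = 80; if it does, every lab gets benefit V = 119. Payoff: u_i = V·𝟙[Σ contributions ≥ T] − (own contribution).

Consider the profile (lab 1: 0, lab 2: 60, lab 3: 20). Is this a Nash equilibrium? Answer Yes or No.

Yes

Total = 80 ≥ 80: provided.
Lab 1 (pledges 0, payoff 119): pledging 80 → total 160, payoff 39. No gain.
Lab 2 (pledges 60, payoff 59): dropping to 0 → total 20, payoff 0. No gain.
Lab 3 (pledges 20, payoff 99): dropping to 0 → total 60, payoff 0. No gain.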